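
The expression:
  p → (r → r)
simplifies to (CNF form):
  True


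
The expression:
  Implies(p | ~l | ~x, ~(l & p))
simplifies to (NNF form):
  ~l | ~p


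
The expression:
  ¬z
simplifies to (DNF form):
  ¬z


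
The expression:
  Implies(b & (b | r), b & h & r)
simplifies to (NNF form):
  ~b | (h & r)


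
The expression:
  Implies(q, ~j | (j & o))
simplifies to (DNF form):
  o | ~j | ~q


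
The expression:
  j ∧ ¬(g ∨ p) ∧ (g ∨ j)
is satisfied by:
  {j: True, g: False, p: False}


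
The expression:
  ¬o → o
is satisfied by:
  {o: True}


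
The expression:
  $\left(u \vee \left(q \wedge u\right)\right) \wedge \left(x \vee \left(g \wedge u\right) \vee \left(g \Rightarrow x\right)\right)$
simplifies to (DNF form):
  $u$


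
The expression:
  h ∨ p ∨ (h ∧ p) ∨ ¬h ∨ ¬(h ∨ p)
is always true.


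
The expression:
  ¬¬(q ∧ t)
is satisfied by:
  {t: True, q: True}


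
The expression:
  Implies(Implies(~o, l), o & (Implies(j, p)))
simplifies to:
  (o & p) | (o & ~j) | (~l & ~o)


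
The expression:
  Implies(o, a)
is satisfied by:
  {a: True, o: False}
  {o: False, a: False}
  {o: True, a: True}


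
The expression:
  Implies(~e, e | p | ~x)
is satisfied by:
  {e: True, p: True, x: False}
  {e: True, p: False, x: False}
  {p: True, e: False, x: False}
  {e: False, p: False, x: False}
  {x: True, e: True, p: True}
  {x: True, e: True, p: False}
  {x: True, p: True, e: False}


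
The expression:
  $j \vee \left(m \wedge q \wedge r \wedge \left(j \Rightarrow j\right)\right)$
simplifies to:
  $j \vee \left(m \wedge q \wedge r\right)$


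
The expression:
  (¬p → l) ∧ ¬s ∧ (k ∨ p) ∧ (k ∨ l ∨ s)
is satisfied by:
  {l: True, p: True, k: True, s: False}
  {l: True, p: True, k: False, s: False}
  {l: True, k: True, p: False, s: False}
  {p: True, k: True, l: False, s: False}


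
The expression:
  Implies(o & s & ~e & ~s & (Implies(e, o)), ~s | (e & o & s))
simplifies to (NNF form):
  True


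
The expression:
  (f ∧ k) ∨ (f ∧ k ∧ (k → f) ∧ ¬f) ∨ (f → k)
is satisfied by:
  {k: True, f: False}
  {f: False, k: False}
  {f: True, k: True}


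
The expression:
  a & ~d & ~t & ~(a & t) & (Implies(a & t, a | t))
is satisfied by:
  {a: True, d: False, t: False}


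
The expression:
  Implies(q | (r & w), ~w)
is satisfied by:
  {r: False, w: False, q: False}
  {q: True, r: False, w: False}
  {r: True, q: False, w: False}
  {q: True, r: True, w: False}
  {w: True, q: False, r: False}


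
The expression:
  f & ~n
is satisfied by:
  {f: True, n: False}


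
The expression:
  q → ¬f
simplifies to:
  ¬f ∨ ¬q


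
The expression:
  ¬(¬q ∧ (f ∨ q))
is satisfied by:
  {q: True, f: False}
  {f: False, q: False}
  {f: True, q: True}


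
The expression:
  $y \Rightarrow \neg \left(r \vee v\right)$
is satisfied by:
  {v: False, y: False, r: False}
  {r: True, v: False, y: False}
  {v: True, r: False, y: False}
  {r: True, v: True, y: False}
  {y: True, r: False, v: False}


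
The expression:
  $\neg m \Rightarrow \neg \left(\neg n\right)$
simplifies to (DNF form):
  $m \vee n$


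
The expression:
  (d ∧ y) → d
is always true.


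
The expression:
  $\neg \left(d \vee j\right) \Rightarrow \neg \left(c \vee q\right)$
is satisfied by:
  {d: True, j: True, c: False, q: False}
  {d: True, q: True, j: True, c: False}
  {d: True, j: True, c: True, q: False}
  {d: True, q: True, j: True, c: True}
  {d: True, c: False, j: False, q: False}
  {d: True, q: True, c: False, j: False}
  {d: True, c: True, j: False, q: False}
  {d: True, q: True, c: True, j: False}
  {j: True, q: False, c: False, d: False}
  {q: True, j: True, c: False, d: False}
  {j: True, c: True, q: False, d: False}
  {q: True, j: True, c: True, d: False}
  {q: False, c: False, j: False, d: False}


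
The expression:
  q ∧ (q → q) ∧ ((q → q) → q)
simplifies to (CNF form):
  q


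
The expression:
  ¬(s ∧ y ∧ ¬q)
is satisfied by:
  {q: True, s: False, y: False}
  {s: False, y: False, q: False}
  {y: True, q: True, s: False}
  {y: True, s: False, q: False}
  {q: True, s: True, y: False}
  {s: True, q: False, y: False}
  {y: True, s: True, q: True}


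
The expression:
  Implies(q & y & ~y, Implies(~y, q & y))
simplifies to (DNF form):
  True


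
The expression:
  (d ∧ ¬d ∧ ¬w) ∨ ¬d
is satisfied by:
  {d: False}


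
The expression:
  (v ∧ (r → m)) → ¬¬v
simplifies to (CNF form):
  True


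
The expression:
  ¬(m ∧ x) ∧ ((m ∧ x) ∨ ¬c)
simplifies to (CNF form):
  ¬c ∧ (¬m ∨ ¬x)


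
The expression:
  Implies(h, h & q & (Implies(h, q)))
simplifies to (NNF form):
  q | ~h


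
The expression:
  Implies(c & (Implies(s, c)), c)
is always true.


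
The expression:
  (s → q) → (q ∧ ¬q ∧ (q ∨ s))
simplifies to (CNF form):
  s ∧ ¬q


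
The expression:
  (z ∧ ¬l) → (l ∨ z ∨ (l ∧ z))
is always true.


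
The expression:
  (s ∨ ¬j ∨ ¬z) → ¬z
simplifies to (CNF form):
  (j ∨ ¬z) ∧ (¬s ∨ ¬z)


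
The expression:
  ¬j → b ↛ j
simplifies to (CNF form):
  b ∨ j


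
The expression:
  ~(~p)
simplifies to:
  p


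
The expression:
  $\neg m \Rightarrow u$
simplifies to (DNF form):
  $m \vee u$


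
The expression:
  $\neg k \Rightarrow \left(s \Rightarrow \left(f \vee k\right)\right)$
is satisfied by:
  {k: True, f: True, s: False}
  {k: True, s: False, f: False}
  {f: True, s: False, k: False}
  {f: False, s: False, k: False}
  {k: True, f: True, s: True}
  {k: True, s: True, f: False}
  {f: True, s: True, k: False}


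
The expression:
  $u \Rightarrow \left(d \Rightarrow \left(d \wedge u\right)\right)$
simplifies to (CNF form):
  $\text{True}$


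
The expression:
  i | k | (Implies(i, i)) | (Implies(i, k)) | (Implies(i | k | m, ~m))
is always true.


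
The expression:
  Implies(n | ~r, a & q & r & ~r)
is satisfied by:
  {r: True, n: False}


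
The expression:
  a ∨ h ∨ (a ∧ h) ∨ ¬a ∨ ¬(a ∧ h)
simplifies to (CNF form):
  True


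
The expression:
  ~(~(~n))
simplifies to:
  ~n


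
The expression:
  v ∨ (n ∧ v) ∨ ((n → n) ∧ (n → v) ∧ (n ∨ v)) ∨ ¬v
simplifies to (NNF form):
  True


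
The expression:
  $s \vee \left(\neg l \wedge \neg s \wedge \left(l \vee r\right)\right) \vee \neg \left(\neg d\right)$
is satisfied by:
  {r: True, d: True, s: True, l: False}
  {d: True, s: True, l: False, r: False}
  {r: True, d: True, s: True, l: True}
  {d: True, s: True, l: True, r: False}
  {d: True, r: True, l: False, s: False}
  {d: True, l: False, s: False, r: False}
  {d: True, r: True, l: True, s: False}
  {d: True, l: True, s: False, r: False}
  {r: True, s: True, l: False, d: False}
  {s: True, r: False, l: False, d: False}
  {r: True, s: True, l: True, d: False}
  {s: True, l: True, r: False, d: False}
  {r: True, l: False, s: False, d: False}


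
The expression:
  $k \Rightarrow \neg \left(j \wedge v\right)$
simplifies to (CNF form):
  $\neg j \vee \neg k \vee \neg v$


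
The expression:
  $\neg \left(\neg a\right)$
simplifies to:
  $a$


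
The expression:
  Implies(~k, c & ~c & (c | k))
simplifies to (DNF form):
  k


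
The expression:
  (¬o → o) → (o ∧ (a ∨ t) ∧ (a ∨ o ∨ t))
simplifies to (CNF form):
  a ∨ t ∨ ¬o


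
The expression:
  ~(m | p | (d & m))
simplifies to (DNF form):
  ~m & ~p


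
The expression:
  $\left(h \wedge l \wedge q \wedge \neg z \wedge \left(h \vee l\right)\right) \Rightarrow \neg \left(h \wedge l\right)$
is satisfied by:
  {z: True, l: False, q: False, h: False}
  {z: False, l: False, q: False, h: False}
  {h: True, z: True, l: False, q: False}
  {h: True, z: False, l: False, q: False}
  {z: True, q: True, h: False, l: False}
  {q: True, h: False, l: False, z: False}
  {h: True, q: True, z: True, l: False}
  {h: True, q: True, z: False, l: False}
  {z: True, l: True, h: False, q: False}
  {l: True, h: False, q: False, z: False}
  {z: True, h: True, l: True, q: False}
  {h: True, l: True, z: False, q: False}
  {z: True, q: True, l: True, h: False}
  {q: True, l: True, h: False, z: False}
  {h: True, q: True, l: True, z: True}


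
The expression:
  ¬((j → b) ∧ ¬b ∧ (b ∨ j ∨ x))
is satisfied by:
  {b: True, j: True, x: False}
  {b: True, j: False, x: False}
  {j: True, b: False, x: False}
  {b: False, j: False, x: False}
  {b: True, x: True, j: True}
  {b: True, x: True, j: False}
  {x: True, j: True, b: False}


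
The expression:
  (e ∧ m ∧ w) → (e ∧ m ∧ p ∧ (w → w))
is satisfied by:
  {p: True, w: False, m: False, e: False}
  {p: False, w: False, m: False, e: False}
  {e: True, p: True, w: False, m: False}
  {e: True, p: False, w: False, m: False}
  {p: True, m: True, e: False, w: False}
  {m: True, e: False, w: False, p: False}
  {e: True, m: True, p: True, w: False}
  {e: True, m: True, p: False, w: False}
  {p: True, w: True, e: False, m: False}
  {w: True, e: False, m: False, p: False}
  {p: True, e: True, w: True, m: False}
  {e: True, w: True, p: False, m: False}
  {p: True, m: True, w: True, e: False}
  {m: True, w: True, e: False, p: False}
  {e: True, m: True, w: True, p: True}


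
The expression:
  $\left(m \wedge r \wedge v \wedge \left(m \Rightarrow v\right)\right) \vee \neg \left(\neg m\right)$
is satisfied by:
  {m: True}


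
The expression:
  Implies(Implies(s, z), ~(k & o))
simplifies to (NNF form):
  ~k | ~o | (s & ~z)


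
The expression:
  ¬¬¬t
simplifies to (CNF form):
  ¬t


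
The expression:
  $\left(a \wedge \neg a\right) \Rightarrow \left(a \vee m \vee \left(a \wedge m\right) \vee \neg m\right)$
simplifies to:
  $\text{True}$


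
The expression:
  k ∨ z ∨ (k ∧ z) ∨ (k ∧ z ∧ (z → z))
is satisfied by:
  {k: True, z: True}
  {k: True, z: False}
  {z: True, k: False}


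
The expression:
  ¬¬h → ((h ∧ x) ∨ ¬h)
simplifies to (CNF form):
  x ∨ ¬h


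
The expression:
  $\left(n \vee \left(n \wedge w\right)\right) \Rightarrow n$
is always true.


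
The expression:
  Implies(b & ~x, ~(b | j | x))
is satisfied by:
  {x: True, b: False}
  {b: False, x: False}
  {b: True, x: True}


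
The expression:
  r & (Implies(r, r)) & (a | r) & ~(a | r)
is never true.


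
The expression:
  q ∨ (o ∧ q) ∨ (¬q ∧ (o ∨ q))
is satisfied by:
  {q: True, o: True}
  {q: True, o: False}
  {o: True, q: False}


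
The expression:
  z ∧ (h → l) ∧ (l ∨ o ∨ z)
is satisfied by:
  {z: True, l: True, h: False}
  {z: True, h: False, l: False}
  {z: True, l: True, h: True}


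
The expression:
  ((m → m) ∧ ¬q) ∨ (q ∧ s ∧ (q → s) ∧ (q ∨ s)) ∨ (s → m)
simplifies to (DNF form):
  True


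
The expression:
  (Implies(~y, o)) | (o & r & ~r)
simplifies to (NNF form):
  o | y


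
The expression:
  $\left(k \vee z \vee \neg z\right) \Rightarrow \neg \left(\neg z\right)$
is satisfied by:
  {z: True}


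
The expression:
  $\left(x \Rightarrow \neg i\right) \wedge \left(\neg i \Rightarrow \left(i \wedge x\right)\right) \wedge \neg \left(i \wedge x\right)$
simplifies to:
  $i \wedge \neg x$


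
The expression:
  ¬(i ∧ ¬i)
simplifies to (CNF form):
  True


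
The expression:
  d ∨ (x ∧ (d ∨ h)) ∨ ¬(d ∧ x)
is always true.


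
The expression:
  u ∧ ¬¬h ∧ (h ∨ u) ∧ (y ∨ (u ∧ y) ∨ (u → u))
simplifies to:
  h ∧ u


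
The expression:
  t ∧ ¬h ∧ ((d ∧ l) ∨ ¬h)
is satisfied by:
  {t: True, h: False}


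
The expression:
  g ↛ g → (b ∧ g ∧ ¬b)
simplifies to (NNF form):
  True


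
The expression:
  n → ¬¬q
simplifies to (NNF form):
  q ∨ ¬n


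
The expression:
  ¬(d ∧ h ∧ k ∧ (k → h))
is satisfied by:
  {h: False, k: False, d: False}
  {d: True, h: False, k: False}
  {k: True, h: False, d: False}
  {d: True, k: True, h: False}
  {h: True, d: False, k: False}
  {d: True, h: True, k: False}
  {k: True, h: True, d: False}


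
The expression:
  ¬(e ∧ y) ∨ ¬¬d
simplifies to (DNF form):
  d ∨ ¬e ∨ ¬y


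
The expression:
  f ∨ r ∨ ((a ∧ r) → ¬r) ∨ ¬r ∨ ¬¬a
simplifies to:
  True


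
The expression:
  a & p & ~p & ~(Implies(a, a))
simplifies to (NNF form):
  False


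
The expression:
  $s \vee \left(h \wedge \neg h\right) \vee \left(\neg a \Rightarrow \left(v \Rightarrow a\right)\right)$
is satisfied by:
  {s: True, a: True, v: False}
  {s: True, v: False, a: False}
  {a: True, v: False, s: False}
  {a: False, v: False, s: False}
  {s: True, a: True, v: True}
  {s: True, v: True, a: False}
  {a: True, v: True, s: False}


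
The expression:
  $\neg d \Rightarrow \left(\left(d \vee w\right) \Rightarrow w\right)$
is always true.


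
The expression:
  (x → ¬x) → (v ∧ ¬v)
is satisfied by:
  {x: True}


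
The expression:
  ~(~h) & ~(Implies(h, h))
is never true.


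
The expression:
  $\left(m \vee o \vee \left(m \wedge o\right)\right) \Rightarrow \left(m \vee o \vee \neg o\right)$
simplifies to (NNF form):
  $\text{True}$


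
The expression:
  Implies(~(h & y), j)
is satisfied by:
  {y: True, j: True, h: True}
  {y: True, j: True, h: False}
  {j: True, h: True, y: False}
  {j: True, h: False, y: False}
  {y: True, h: True, j: False}


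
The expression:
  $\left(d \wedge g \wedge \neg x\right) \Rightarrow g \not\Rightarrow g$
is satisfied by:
  {x: True, g: False, d: False}
  {g: False, d: False, x: False}
  {x: True, d: True, g: False}
  {d: True, g: False, x: False}
  {x: True, g: True, d: False}
  {g: True, x: False, d: False}
  {x: True, d: True, g: True}


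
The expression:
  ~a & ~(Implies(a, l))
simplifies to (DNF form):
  False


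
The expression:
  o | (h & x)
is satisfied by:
  {x: True, o: True, h: True}
  {x: True, o: True, h: False}
  {o: True, h: True, x: False}
  {o: True, h: False, x: False}
  {x: True, h: True, o: False}


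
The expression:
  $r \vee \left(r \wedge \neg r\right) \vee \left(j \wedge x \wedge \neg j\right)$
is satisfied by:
  {r: True}


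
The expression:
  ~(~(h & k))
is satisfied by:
  {h: True, k: True}


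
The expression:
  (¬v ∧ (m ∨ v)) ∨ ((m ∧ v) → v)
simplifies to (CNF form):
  True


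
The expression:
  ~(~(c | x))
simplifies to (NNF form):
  c | x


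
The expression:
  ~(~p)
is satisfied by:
  {p: True}


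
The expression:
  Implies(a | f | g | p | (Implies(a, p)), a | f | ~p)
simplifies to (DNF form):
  a | f | ~p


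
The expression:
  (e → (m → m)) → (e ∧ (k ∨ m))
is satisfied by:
  {e: True, k: True, m: True}
  {e: True, k: True, m: False}
  {e: True, m: True, k: False}


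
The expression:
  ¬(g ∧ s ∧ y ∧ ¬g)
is always true.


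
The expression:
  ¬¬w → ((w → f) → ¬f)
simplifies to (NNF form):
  ¬f ∨ ¬w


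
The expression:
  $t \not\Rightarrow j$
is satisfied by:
  {t: True, j: False}


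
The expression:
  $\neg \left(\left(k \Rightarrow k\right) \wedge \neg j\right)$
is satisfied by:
  {j: True}


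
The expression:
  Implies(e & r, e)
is always true.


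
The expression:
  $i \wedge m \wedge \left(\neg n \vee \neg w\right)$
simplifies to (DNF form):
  $\left(i \wedge m \wedge \neg n\right) \vee \left(i \wedge m \wedge \neg w\right)$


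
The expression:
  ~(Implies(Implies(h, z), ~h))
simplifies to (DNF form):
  h & z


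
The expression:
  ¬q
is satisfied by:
  {q: False}


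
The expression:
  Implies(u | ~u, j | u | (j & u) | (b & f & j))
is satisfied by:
  {u: True, j: True}
  {u: True, j: False}
  {j: True, u: False}


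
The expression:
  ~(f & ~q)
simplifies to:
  q | ~f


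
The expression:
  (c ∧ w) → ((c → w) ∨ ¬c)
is always true.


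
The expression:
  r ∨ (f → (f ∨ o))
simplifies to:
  True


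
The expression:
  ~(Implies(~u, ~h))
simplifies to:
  h & ~u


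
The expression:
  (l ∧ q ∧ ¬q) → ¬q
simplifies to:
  True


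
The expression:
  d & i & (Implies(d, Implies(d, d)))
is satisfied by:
  {i: True, d: True}


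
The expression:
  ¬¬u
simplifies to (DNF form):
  u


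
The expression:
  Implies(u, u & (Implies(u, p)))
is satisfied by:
  {p: True, u: False}
  {u: False, p: False}
  {u: True, p: True}


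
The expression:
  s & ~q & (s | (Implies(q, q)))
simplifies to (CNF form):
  s & ~q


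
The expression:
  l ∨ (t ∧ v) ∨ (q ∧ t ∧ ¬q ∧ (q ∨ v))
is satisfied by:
  {v: True, l: True, t: True}
  {v: True, l: True, t: False}
  {l: True, t: True, v: False}
  {l: True, t: False, v: False}
  {v: True, t: True, l: False}


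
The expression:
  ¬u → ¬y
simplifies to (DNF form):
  u ∨ ¬y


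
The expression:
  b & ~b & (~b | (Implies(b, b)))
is never true.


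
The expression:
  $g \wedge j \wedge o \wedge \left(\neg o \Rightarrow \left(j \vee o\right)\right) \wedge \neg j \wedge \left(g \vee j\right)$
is never true.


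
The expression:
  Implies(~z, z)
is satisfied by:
  {z: True}


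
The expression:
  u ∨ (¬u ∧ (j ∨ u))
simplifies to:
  j ∨ u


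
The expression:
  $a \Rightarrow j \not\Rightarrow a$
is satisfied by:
  {a: False}


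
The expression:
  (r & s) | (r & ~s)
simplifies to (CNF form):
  r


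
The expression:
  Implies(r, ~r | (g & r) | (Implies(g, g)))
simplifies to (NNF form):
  True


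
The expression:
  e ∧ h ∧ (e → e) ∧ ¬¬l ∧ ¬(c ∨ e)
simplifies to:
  False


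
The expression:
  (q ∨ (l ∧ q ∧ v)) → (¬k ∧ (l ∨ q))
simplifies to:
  ¬k ∨ ¬q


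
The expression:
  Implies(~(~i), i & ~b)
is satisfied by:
  {b: False, i: False}
  {i: True, b: False}
  {b: True, i: False}


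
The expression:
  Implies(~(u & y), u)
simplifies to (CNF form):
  u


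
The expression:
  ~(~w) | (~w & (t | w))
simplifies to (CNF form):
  t | w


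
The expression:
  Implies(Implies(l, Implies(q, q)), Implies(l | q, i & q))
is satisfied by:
  {i: True, l: False, q: False}
  {l: False, q: False, i: False}
  {q: True, i: True, l: False}
  {q: True, i: True, l: True}


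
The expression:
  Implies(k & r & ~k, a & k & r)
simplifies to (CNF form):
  True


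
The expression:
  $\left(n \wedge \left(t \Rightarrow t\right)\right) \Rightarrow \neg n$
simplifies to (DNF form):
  $\neg n$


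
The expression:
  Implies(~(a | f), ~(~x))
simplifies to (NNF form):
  a | f | x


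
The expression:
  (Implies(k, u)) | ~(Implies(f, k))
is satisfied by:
  {u: True, k: False}
  {k: False, u: False}
  {k: True, u: True}


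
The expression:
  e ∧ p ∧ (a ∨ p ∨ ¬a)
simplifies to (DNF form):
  e ∧ p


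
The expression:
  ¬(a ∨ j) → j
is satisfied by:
  {a: True, j: True}
  {a: True, j: False}
  {j: True, a: False}


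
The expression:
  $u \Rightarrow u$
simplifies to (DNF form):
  $\text{True}$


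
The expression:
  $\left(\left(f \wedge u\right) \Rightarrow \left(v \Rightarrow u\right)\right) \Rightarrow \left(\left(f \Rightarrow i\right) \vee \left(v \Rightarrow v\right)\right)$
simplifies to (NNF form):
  $\text{True}$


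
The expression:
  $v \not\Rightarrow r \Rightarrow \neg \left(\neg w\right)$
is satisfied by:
  {r: True, w: True, v: False}
  {r: True, v: False, w: False}
  {w: True, v: False, r: False}
  {w: False, v: False, r: False}
  {r: True, w: True, v: True}
  {r: True, v: True, w: False}
  {w: True, v: True, r: False}


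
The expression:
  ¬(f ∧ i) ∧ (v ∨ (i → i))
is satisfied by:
  {i: False, f: False}
  {f: True, i: False}
  {i: True, f: False}


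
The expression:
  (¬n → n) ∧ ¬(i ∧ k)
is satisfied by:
  {n: True, k: False, i: False}
  {i: True, n: True, k: False}
  {k: True, n: True, i: False}


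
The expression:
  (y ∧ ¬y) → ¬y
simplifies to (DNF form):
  True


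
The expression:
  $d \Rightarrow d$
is always true.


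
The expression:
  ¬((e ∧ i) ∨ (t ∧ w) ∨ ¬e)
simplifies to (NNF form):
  e ∧ ¬i ∧ (¬t ∨ ¬w)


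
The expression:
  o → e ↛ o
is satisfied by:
  {o: False}


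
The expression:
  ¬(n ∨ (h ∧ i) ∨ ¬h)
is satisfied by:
  {h: True, n: False, i: False}


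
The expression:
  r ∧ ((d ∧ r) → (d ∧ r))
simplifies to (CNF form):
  r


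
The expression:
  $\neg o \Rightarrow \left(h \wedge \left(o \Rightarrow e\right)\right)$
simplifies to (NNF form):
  $h \vee o$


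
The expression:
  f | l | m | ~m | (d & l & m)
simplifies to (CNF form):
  True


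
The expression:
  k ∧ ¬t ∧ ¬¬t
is never true.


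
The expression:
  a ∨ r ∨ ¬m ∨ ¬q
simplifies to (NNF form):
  a ∨ r ∨ ¬m ∨ ¬q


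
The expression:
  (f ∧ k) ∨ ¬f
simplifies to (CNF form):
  k ∨ ¬f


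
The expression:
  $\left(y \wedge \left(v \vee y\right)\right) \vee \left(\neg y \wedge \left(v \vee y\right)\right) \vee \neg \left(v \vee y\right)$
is always true.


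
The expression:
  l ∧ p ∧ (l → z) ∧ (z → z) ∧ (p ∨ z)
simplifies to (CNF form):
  l ∧ p ∧ z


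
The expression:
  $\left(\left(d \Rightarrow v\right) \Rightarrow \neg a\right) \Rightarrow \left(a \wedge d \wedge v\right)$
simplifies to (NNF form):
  $a \wedge \left(v \vee \neg d\right)$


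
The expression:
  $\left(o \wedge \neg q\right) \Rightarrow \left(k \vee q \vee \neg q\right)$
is always true.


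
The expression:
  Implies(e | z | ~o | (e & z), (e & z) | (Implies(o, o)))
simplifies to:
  True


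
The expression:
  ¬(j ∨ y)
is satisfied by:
  {y: False, j: False}


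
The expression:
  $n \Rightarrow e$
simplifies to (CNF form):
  $e \vee \neg n$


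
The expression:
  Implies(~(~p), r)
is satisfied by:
  {r: True, p: False}
  {p: False, r: False}
  {p: True, r: True}


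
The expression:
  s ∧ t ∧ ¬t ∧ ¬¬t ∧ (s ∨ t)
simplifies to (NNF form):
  False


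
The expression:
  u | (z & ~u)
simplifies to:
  u | z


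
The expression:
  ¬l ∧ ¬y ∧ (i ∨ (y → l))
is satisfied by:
  {y: False, l: False}


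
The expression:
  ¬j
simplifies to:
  ¬j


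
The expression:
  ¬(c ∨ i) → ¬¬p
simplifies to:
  c ∨ i ∨ p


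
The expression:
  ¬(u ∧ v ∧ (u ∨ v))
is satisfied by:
  {u: False, v: False}
  {v: True, u: False}
  {u: True, v: False}


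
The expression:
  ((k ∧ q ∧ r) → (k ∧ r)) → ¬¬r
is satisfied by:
  {r: True}


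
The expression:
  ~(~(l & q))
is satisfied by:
  {q: True, l: True}


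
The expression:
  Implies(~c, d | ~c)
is always true.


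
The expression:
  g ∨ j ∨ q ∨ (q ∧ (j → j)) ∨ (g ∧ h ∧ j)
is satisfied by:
  {q: True, g: True, j: True}
  {q: True, g: True, j: False}
  {q: True, j: True, g: False}
  {q: True, j: False, g: False}
  {g: True, j: True, q: False}
  {g: True, j: False, q: False}
  {j: True, g: False, q: False}


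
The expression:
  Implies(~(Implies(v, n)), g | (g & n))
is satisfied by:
  {n: True, g: True, v: False}
  {n: True, v: False, g: False}
  {g: True, v: False, n: False}
  {g: False, v: False, n: False}
  {n: True, g: True, v: True}
  {n: True, v: True, g: False}
  {g: True, v: True, n: False}


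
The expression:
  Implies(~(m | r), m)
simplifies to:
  m | r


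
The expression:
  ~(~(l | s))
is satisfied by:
  {l: True, s: True}
  {l: True, s: False}
  {s: True, l: False}


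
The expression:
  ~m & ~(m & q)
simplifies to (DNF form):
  ~m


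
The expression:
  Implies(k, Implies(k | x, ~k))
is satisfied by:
  {k: False}


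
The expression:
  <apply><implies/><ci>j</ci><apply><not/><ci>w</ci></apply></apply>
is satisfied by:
  {w: False, j: False}
  {j: True, w: False}
  {w: True, j: False}


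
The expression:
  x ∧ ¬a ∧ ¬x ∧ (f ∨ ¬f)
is never true.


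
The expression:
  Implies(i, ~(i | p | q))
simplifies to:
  ~i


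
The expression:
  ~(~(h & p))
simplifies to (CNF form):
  h & p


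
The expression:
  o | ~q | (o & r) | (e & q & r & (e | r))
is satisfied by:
  {o: True, e: True, r: True, q: False}
  {o: True, e: True, r: False, q: False}
  {o: True, r: True, e: False, q: False}
  {o: True, r: False, e: False, q: False}
  {e: True, r: True, o: False, q: False}
  {e: True, o: False, r: False, q: False}
  {e: False, r: True, o: False, q: False}
  {e: False, o: False, r: False, q: False}
  {o: True, q: True, e: True, r: True}
  {o: True, q: True, e: True, r: False}
  {o: True, q: True, r: True, e: False}
  {o: True, q: True, r: False, e: False}
  {q: True, e: True, r: True, o: False}


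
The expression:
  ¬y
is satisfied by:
  {y: False}


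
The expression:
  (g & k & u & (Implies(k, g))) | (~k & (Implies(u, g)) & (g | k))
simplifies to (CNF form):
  g & (u | ~k)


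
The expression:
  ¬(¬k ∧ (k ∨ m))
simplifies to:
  k ∨ ¬m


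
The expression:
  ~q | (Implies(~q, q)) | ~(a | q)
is always true.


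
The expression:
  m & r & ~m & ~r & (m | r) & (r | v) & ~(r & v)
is never true.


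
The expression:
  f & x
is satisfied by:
  {x: True, f: True}


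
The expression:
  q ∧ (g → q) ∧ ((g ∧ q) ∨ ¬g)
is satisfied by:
  {q: True}


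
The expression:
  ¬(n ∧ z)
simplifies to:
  ¬n ∨ ¬z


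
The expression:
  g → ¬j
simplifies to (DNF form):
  ¬g ∨ ¬j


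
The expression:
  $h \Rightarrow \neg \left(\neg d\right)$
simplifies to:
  $d \vee \neg h$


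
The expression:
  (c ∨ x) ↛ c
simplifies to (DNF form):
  x ∧ ¬c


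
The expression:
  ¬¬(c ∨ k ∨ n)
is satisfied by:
  {n: True, k: True, c: True}
  {n: True, k: True, c: False}
  {n: True, c: True, k: False}
  {n: True, c: False, k: False}
  {k: True, c: True, n: False}
  {k: True, c: False, n: False}
  {c: True, k: False, n: False}


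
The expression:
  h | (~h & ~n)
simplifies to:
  h | ~n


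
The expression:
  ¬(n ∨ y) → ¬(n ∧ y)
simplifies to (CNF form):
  True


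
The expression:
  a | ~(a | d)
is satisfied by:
  {a: True, d: False}
  {d: False, a: False}
  {d: True, a: True}


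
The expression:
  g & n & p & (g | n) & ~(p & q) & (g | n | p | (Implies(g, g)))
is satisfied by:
  {g: True, p: True, n: True, q: False}


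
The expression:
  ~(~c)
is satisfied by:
  {c: True}


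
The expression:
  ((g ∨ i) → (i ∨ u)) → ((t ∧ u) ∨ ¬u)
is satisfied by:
  {t: True, u: False}
  {u: False, t: False}
  {u: True, t: True}


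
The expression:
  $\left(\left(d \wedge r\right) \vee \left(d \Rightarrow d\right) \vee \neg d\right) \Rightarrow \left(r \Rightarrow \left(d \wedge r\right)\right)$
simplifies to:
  $d \vee \neg r$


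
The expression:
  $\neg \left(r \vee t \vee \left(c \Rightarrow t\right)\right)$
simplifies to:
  $c \wedge \neg r \wedge \neg t$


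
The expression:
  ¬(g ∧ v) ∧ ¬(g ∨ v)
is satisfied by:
  {g: False, v: False}


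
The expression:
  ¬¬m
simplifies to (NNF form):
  m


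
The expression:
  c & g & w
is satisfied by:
  {c: True, w: True, g: True}


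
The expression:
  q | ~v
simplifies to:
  q | ~v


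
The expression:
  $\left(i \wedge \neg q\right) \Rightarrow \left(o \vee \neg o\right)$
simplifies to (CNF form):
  $\text{True}$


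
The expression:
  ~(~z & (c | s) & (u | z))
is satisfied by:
  {z: True, s: False, u: False, c: False}
  {z: True, c: True, s: False, u: False}
  {z: True, s: True, u: False, c: False}
  {z: True, c: True, s: True, u: False}
  {c: False, s: False, u: False, z: False}
  {c: True, s: False, u: False, z: False}
  {s: True, c: False, u: False, z: False}
  {c: True, s: True, u: False, z: False}
  {u: True, z: True, c: False, s: False}
  {c: True, u: True, z: True, s: False}
  {u: True, z: True, s: True, c: False}
  {c: True, u: True, z: True, s: True}
  {u: True, z: False, s: False, c: False}


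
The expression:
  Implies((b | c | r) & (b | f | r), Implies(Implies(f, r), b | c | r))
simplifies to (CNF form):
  True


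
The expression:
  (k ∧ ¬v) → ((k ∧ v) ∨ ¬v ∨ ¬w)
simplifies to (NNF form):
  True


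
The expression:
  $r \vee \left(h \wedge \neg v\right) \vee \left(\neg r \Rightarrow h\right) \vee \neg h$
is always true.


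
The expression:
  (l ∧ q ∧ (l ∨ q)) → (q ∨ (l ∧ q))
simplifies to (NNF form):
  True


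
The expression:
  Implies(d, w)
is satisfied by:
  {w: True, d: False}
  {d: False, w: False}
  {d: True, w: True}


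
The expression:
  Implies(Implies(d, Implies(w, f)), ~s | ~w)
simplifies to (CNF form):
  (d | ~s | ~w) & (~f | ~s | ~w)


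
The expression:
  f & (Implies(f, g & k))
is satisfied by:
  {g: True, f: True, k: True}


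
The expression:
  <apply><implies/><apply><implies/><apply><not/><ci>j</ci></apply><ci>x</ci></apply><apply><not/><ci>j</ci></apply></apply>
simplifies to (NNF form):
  <apply><not/><ci>j</ci></apply>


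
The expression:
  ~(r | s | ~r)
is never true.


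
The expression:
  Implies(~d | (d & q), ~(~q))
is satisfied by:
  {d: True, q: True}
  {d: True, q: False}
  {q: True, d: False}


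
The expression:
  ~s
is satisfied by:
  {s: False}


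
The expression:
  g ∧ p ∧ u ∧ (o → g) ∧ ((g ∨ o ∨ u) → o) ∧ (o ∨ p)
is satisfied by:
  {p: True, u: True, o: True, g: True}


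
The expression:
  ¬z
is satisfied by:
  {z: False}


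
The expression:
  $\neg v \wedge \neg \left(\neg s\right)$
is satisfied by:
  {s: True, v: False}


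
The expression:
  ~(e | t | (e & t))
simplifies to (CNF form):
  ~e & ~t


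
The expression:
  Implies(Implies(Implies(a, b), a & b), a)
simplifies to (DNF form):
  True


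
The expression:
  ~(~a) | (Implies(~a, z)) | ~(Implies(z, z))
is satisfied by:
  {a: True, z: True}
  {a: True, z: False}
  {z: True, a: False}


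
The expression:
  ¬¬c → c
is always true.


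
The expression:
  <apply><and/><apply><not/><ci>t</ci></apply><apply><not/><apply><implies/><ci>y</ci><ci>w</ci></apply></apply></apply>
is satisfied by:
  {y: True, w: False, t: False}


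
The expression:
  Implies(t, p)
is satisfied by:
  {p: True, t: False}
  {t: False, p: False}
  {t: True, p: True}


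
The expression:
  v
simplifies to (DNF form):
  v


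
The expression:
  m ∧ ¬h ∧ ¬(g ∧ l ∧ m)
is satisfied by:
  {m: True, h: False, l: False, g: False}
  {g: True, m: True, h: False, l: False}
  {l: True, m: True, h: False, g: False}


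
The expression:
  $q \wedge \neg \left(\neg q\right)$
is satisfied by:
  {q: True}


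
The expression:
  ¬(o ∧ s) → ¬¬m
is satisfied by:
  {m: True, s: True, o: True}
  {m: True, s: True, o: False}
  {m: True, o: True, s: False}
  {m: True, o: False, s: False}
  {s: True, o: True, m: False}


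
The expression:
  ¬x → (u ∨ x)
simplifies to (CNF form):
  u ∨ x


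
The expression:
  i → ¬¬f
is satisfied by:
  {f: True, i: False}
  {i: False, f: False}
  {i: True, f: True}


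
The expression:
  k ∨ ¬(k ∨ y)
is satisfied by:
  {k: True, y: False}
  {y: False, k: False}
  {y: True, k: True}


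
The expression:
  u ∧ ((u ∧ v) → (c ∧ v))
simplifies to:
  u ∧ (c ∨ ¬v)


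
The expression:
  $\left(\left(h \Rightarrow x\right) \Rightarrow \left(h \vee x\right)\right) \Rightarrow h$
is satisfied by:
  {h: True, x: False}
  {x: False, h: False}
  {x: True, h: True}


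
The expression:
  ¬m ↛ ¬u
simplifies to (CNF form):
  u ∧ ¬m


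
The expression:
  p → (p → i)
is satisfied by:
  {i: True, p: False}
  {p: False, i: False}
  {p: True, i: True}


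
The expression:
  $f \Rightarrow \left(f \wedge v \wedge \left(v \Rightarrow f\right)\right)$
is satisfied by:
  {v: True, f: False}
  {f: False, v: False}
  {f: True, v: True}


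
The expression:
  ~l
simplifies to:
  ~l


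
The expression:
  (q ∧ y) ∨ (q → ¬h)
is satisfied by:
  {y: True, h: False, q: False}
  {h: False, q: False, y: False}
  {y: True, q: True, h: False}
  {q: True, h: False, y: False}
  {y: True, h: True, q: False}
  {h: True, y: False, q: False}
  {y: True, q: True, h: True}


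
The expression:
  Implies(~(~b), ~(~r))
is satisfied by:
  {r: True, b: False}
  {b: False, r: False}
  {b: True, r: True}


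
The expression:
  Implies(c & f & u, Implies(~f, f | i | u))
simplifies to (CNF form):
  True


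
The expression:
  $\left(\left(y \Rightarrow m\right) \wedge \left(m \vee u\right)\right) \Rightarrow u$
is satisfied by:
  {u: True, m: False}
  {m: False, u: False}
  {m: True, u: True}


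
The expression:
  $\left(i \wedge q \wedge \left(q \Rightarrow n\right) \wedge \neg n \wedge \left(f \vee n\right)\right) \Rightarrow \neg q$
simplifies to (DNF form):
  $\text{True}$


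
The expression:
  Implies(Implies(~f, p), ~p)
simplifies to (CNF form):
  ~p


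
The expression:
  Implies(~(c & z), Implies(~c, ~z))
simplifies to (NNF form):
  c | ~z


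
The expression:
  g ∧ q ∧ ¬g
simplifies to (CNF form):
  False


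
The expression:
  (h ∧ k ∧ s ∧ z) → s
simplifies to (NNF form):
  True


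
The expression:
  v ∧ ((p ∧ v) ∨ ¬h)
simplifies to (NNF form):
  v ∧ (p ∨ ¬h)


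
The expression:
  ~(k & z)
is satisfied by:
  {k: False, z: False}
  {z: True, k: False}
  {k: True, z: False}


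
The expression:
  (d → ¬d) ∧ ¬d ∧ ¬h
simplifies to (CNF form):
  ¬d ∧ ¬h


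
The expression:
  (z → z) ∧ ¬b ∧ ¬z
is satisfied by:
  {z: False, b: False}


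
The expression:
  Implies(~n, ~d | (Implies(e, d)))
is always true.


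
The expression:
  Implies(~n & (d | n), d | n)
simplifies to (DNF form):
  True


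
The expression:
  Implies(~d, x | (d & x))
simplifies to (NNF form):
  d | x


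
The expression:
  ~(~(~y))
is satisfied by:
  {y: False}


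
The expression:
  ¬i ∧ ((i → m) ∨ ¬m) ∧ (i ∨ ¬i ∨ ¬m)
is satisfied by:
  {i: False}


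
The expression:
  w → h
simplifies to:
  h ∨ ¬w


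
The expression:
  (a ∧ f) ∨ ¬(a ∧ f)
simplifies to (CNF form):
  True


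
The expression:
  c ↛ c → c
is always true.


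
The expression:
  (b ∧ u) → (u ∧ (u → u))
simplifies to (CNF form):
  True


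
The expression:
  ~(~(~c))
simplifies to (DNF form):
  ~c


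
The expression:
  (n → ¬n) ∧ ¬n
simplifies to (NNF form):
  ¬n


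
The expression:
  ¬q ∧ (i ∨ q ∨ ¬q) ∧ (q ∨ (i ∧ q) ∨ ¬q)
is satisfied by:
  {q: False}


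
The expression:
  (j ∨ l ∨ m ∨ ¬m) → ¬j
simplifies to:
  ¬j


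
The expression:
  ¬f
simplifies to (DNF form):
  ¬f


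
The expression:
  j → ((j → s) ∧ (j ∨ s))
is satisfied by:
  {s: True, j: False}
  {j: False, s: False}
  {j: True, s: True}


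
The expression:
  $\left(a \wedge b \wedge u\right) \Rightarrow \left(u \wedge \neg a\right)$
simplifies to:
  $\neg a \vee \neg b \vee \neg u$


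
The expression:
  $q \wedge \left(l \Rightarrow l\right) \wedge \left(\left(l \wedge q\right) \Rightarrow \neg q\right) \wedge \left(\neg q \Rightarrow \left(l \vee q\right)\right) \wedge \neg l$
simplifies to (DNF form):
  $q \wedge \neg l$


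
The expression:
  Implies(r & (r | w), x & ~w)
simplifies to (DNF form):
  ~r | (x & ~w)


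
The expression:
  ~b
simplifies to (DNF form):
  ~b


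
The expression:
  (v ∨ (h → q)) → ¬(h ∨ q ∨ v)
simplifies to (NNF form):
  ¬q ∧ ¬v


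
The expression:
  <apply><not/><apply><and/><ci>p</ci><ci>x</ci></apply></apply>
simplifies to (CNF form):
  <apply><or/><apply><not/><ci>p</ci></apply><apply><not/><ci>x</ci></apply></apply>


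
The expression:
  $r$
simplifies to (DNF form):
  $r$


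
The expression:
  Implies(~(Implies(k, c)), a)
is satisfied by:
  {a: True, c: True, k: False}
  {a: True, k: False, c: False}
  {c: True, k: False, a: False}
  {c: False, k: False, a: False}
  {a: True, c: True, k: True}
  {a: True, k: True, c: False}
  {c: True, k: True, a: False}


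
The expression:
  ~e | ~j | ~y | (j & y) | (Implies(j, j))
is always true.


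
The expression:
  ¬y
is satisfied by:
  {y: False}


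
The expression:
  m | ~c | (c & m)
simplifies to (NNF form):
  m | ~c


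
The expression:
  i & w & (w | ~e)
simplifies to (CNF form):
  i & w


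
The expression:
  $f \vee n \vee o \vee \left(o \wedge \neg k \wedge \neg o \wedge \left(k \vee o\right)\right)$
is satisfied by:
  {n: True, o: True, f: True}
  {n: True, o: True, f: False}
  {n: True, f: True, o: False}
  {n: True, f: False, o: False}
  {o: True, f: True, n: False}
  {o: True, f: False, n: False}
  {f: True, o: False, n: False}


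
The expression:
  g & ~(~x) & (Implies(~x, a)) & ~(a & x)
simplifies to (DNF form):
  g & x & ~a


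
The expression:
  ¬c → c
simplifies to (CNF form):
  c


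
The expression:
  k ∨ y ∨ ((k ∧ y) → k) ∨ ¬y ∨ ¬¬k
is always true.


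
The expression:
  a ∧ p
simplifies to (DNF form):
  a ∧ p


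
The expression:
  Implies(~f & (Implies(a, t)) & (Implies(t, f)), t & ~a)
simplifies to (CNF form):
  a | f | t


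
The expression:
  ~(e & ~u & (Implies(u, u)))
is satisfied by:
  {u: True, e: False}
  {e: False, u: False}
  {e: True, u: True}


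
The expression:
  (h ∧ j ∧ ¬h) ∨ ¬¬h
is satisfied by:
  {h: True}


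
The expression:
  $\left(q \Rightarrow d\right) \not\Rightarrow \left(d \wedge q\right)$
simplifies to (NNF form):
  $\neg q$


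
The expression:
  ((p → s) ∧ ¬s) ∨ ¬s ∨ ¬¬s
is always true.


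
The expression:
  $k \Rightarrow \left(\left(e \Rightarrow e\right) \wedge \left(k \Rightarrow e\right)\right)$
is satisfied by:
  {e: True, k: False}
  {k: False, e: False}
  {k: True, e: True}


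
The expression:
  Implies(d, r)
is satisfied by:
  {r: True, d: False}
  {d: False, r: False}
  {d: True, r: True}


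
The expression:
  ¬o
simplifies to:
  ¬o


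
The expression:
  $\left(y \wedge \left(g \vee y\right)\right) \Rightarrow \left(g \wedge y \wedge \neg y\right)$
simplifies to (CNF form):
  $\neg y$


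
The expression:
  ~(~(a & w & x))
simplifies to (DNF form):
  a & w & x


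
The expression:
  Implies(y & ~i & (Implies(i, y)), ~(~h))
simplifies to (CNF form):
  h | i | ~y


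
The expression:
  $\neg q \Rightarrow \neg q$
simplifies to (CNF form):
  $\text{True}$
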